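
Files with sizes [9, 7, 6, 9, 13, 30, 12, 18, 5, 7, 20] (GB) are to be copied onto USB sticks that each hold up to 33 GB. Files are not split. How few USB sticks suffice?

Total = 30 + 20 + 18 + 13 + 12 + 9 + 9 + 7 + 7 + 6 + 5 = 136 GB.
Lower bound: ⌈136/33⌉ = 5 USB sticks.
A packing using 5 USB sticks:
  USB stick 1: 30 = 30
  USB stick 2: 20 + 13 = 33
  USB stick 3: 18 + 12 = 30
  USB stick 4: 9 + 9 + 7 + 7 = 32
  USB stick 5: 6 + 5 = 11
This matches the lower bound, so 5 is optimal.

5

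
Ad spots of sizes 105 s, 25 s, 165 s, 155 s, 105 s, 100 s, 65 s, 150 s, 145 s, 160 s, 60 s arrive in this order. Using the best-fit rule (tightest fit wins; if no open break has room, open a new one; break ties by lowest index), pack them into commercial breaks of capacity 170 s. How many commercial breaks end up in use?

  105 → break 1 (new)  [load 105/170]
  25 → break 1  [load 130/170]
  165 → break 2 (new)  [load 165/170]
  155 → break 3 (new)  [load 155/170]
  105 → break 4 (new)  [load 105/170]
  100 → break 5 (new)  [load 100/170]
  65 → break 4  [load 170/170]
  150 → break 6 (new)  [load 150/170]
  145 → break 7 (new)  [load 145/170]
  160 → break 8 (new)  [load 160/170]
  60 → break 5  [load 160/170]
8 commercial breaks opened.

8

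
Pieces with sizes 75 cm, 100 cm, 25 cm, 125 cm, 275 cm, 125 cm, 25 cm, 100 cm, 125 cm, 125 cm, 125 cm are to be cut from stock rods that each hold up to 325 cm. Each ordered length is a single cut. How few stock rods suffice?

4

Total = 275 + 125 + 125 + 125 + 125 + 125 + 100 + 100 + 75 + 25 + 25 = 1225 cm.
Lower bound: ⌈1225/325⌉ = 4 stock rods.
A packing using 4 stock rods:
  stock rod 1: 275 + 25 + 25 = 325
  stock rod 2: 125 + 125 + 75 = 325
  stock rod 3: 125 + 125 = 250
  stock rod 4: 125 + 100 + 100 = 325
This matches the lower bound, so 4 is optimal.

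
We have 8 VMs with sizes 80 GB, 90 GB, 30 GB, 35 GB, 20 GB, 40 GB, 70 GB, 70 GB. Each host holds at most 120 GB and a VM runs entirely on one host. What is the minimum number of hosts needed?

4

Total = 90 + 80 + 70 + 70 + 40 + 35 + 30 + 20 = 435 GB.
Lower bound: ⌈435/120⌉ = 4 hosts.
A packing using 4 hosts:
  host 1: 90 + 30 = 120
  host 2: 80 + 40 = 120
  host 3: 70 + 35 = 105
  host 4: 70 + 20 = 90
This matches the lower bound, so 4 is optimal.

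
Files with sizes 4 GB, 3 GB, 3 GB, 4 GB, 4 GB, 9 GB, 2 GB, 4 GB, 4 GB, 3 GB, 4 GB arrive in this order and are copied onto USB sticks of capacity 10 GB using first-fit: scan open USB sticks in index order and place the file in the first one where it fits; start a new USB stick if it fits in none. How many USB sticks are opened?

5

  4 → USB stick 1 (new)  [load 4/10]
  3 → USB stick 1  [load 7/10]
  3 → USB stick 1  [load 10/10]
  4 → USB stick 2 (new)  [load 4/10]
  4 → USB stick 2  [load 8/10]
  9 → USB stick 3 (new)  [load 9/10]
  2 → USB stick 2  [load 10/10]
  4 → USB stick 4 (new)  [load 4/10]
  4 → USB stick 4  [load 8/10]
  3 → USB stick 5 (new)  [load 3/10]
  4 → USB stick 5  [load 7/10]
5 USB sticks opened.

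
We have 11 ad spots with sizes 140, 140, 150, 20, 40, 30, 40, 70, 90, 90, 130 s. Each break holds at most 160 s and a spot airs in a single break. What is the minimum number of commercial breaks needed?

7

Total = 150 + 140 + 140 + 130 + 90 + 90 + 70 + 40 + 40 + 30 + 20 = 940 s.
Lower bound: ⌈940/160⌉ = 6 commercial breaks.
A packing using 7 commercial breaks:
  break 1: 150 = 150
  break 2: 140 + 20 = 160
  break 3: 140 = 140
  break 4: 130 + 30 = 160
  break 5: 90 + 70 = 160
  break 6: 90 + 40 = 130
  break 7: 40 = 40
No arrangement into 6 commercial breaks stays within capacity, so 7 is optimal.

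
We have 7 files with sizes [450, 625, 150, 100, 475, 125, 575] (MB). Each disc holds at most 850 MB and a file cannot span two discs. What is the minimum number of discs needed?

4

Total = 625 + 575 + 475 + 450 + 150 + 125 + 100 = 2500 MB.
Lower bound: ⌈2500/850⌉ = 3 discs.
Also, 4 files each exceed 425 MB, and no two of those can share a disc, so at least 4 discs are needed.
A packing using 4 discs:
  disc 1: 625 + 150 = 775
  disc 2: 575 + 125 + 100 = 800
  disc 3: 475 = 475
  disc 4: 450 = 450
This matches the lower bound, so 4 is optimal.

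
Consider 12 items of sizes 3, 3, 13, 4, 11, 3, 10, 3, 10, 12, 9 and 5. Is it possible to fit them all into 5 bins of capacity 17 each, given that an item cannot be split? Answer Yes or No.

Total = 86; ⌈86/17⌉ = 6.
At least 6 bins are required, but only 5 are allowed.

No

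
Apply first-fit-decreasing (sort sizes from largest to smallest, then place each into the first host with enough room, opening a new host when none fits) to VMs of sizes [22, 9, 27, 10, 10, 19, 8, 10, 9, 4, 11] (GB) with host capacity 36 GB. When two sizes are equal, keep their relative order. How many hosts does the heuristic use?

5

Sorted descending: 27, 22, 19, 11, 10, 10, 10, 9, 9, 8, 4.
  27 → host 1 (new)  [load 27/36]
  22 → host 2 (new)  [load 22/36]
  19 → host 3 (new)  [load 19/36]
  11 → host 2  [load 33/36]
  10 → host 3  [load 29/36]
  10 → host 4 (new)  [load 10/36]
  10 → host 4  [load 20/36]
  9 → host 1  [load 36/36]
  9 → host 4  [load 29/36]
  8 → host 5 (new)  [load 8/36]
  4 → host 3  [load 33/36]
5 hosts opened.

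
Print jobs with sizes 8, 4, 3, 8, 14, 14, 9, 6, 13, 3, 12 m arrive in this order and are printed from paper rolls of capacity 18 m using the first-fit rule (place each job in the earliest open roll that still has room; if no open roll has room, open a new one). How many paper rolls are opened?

  8 → roll 1 (new)  [load 8/18]
  4 → roll 1  [load 12/18]
  3 → roll 1  [load 15/18]
  8 → roll 2 (new)  [load 8/18]
  14 → roll 3 (new)  [load 14/18]
  14 → roll 4 (new)  [load 14/18]
  9 → roll 2  [load 17/18]
  6 → roll 5 (new)  [load 6/18]
  13 → roll 6 (new)  [load 13/18]
  3 → roll 1  [load 18/18]
  12 → roll 5  [load 18/18]
6 paper rolls opened.

6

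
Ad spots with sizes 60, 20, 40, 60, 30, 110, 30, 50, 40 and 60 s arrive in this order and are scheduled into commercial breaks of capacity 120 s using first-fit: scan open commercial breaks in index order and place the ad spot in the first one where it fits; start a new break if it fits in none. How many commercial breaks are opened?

  60 → break 1 (new)  [load 60/120]
  20 → break 1  [load 80/120]
  40 → break 1  [load 120/120]
  60 → break 2 (new)  [load 60/120]
  30 → break 2  [load 90/120]
  110 → break 3 (new)  [load 110/120]
  30 → break 2  [load 120/120]
  50 → break 4 (new)  [load 50/120]
  40 → break 4  [load 90/120]
  60 → break 5 (new)  [load 60/120]
5 commercial breaks opened.

5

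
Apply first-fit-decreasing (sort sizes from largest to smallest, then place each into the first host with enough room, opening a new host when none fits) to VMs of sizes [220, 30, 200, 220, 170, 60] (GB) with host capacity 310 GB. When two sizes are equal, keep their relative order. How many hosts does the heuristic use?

Sorted descending: 220, 220, 200, 170, 60, 30.
  220 → host 1 (new)  [load 220/310]
  220 → host 2 (new)  [load 220/310]
  200 → host 3 (new)  [load 200/310]
  170 → host 4 (new)  [load 170/310]
  60 → host 1  [load 280/310]
  30 → host 1  [load 310/310]
4 hosts opened.

4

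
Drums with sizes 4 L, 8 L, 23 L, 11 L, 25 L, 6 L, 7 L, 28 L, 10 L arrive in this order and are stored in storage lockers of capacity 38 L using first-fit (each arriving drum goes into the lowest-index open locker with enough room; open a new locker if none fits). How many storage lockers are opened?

4

  4 → locker 1 (new)  [load 4/38]
  8 → locker 1  [load 12/38]
  23 → locker 1  [load 35/38]
  11 → locker 2 (new)  [load 11/38]
  25 → locker 2  [load 36/38]
  6 → locker 3 (new)  [load 6/38]
  7 → locker 3  [load 13/38]
  28 → locker 4 (new)  [load 28/38]
  10 → locker 3  [load 23/38]
4 storage lockers opened.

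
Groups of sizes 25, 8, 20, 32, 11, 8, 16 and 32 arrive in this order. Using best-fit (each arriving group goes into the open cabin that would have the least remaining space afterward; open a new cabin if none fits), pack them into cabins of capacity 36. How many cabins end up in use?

5

  25 → cabin 1 (new)  [load 25/36]
  8 → cabin 1  [load 33/36]
  20 → cabin 2 (new)  [load 20/36]
  32 → cabin 3 (new)  [load 32/36]
  11 → cabin 2  [load 31/36]
  8 → cabin 4 (new)  [load 8/36]
  16 → cabin 4  [load 24/36]
  32 → cabin 5 (new)  [load 32/36]
5 cabins opened.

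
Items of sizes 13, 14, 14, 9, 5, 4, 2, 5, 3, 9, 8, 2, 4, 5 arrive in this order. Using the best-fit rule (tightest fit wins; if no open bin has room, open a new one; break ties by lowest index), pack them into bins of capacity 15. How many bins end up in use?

  13 → bin 1 (new)  [load 13/15]
  14 → bin 2 (new)  [load 14/15]
  14 → bin 3 (new)  [load 14/15]
  9 → bin 4 (new)  [load 9/15]
  5 → bin 4  [load 14/15]
  4 → bin 5 (new)  [load 4/15]
  2 → bin 1  [load 15/15]
  5 → bin 5  [load 9/15]
  3 → bin 5  [load 12/15]
  9 → bin 6 (new)  [load 9/15]
  8 → bin 7 (new)  [load 8/15]
  2 → bin 5  [load 14/15]
  4 → bin 6  [load 13/15]
  5 → bin 7  [load 13/15]
7 bins opened.

7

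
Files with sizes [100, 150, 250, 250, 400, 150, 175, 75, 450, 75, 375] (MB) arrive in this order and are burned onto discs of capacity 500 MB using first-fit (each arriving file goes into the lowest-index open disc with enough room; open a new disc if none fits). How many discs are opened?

  100 → disc 1 (new)  [load 100/500]
  150 → disc 1  [load 250/500]
  250 → disc 1  [load 500/500]
  250 → disc 2 (new)  [load 250/500]
  400 → disc 3 (new)  [load 400/500]
  150 → disc 2  [load 400/500]
  175 → disc 4 (new)  [load 175/500]
  75 → disc 2  [load 475/500]
  450 → disc 5 (new)  [load 450/500]
  75 → disc 3  [load 475/500]
  375 → disc 6 (new)  [load 375/500]
6 discs opened.

6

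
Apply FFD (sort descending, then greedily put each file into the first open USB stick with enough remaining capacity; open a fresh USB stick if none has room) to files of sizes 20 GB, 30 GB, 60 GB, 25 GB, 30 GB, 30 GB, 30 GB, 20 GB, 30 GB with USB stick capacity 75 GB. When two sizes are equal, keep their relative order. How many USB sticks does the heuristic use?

5

Sorted descending: 60, 30, 30, 30, 30, 30, 25, 20, 20.
  60 → USB stick 1 (new)  [load 60/75]
  30 → USB stick 2 (new)  [load 30/75]
  30 → USB stick 2  [load 60/75]
  30 → USB stick 3 (new)  [load 30/75]
  30 → USB stick 3  [load 60/75]
  30 → USB stick 4 (new)  [load 30/75]
  25 → USB stick 4  [load 55/75]
  20 → USB stick 4  [load 75/75]
  20 → USB stick 5 (new)  [load 20/75]
5 USB sticks opened.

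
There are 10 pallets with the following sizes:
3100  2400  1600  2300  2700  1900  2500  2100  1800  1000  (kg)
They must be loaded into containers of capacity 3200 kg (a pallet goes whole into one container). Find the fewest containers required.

Total = 3100 + 2700 + 2500 + 2400 + 2300 + 2100 + 1900 + 1800 + 1600 + 1000 = 21400 kg.
Lower bound: ⌈21400/3200⌉ = 7 containers.
Also, 8 pallets each exceed 1600 kg, and no two of those can share a container, so at least 8 containers are needed.
A packing using 9 containers:
  container 1: 3100 = 3100
  container 2: 2700 = 2700
  container 3: 2500 = 2500
  container 4: 2400 = 2400
  container 5: 2300 = 2300
  container 6: 2100 + 1000 = 3100
  container 7: 1900 = 1900
  container 8: 1800 = 1800
  container 9: 1600 = 1600
No arrangement into 8 containers stays within capacity, so 9 is optimal.

9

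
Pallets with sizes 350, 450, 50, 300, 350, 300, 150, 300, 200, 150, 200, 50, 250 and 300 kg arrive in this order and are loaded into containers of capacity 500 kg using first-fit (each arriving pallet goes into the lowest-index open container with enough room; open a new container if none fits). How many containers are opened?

8

  350 → container 1 (new)  [load 350/500]
  450 → container 2 (new)  [load 450/500]
  50 → container 1  [load 400/500]
  300 → container 3 (new)  [load 300/500]
  350 → container 4 (new)  [load 350/500]
  300 → container 5 (new)  [load 300/500]
  150 → container 3  [load 450/500]
  300 → container 6 (new)  [load 300/500]
  200 → container 5  [load 500/500]
  150 → container 4  [load 500/500]
  200 → container 6  [load 500/500]
  50 → container 1  [load 450/500]
  250 → container 7 (new)  [load 250/500]
  300 → container 8 (new)  [load 300/500]
8 containers opened.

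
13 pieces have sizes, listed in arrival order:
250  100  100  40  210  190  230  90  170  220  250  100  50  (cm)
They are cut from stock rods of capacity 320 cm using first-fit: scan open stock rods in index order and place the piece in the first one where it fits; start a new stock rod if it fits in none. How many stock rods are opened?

  250 → stock rod 1 (new)  [load 250/320]
  100 → stock rod 2 (new)  [load 100/320]
  100 → stock rod 2  [load 200/320]
  40 → stock rod 1  [load 290/320]
  210 → stock rod 3 (new)  [load 210/320]
  190 → stock rod 4 (new)  [load 190/320]
  230 → stock rod 5 (new)  [load 230/320]
  90 → stock rod 2  [load 290/320]
  170 → stock rod 6 (new)  [load 170/320]
  220 → stock rod 7 (new)  [load 220/320]
  250 → stock rod 8 (new)  [load 250/320]
  100 → stock rod 3  [load 310/320]
  50 → stock rod 4  [load 240/320]
8 stock rods opened.

8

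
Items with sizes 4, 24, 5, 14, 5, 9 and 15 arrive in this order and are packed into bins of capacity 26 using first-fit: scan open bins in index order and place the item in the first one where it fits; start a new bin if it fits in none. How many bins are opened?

  4 → bin 1 (new)  [load 4/26]
  24 → bin 2 (new)  [load 24/26]
  5 → bin 1  [load 9/26]
  14 → bin 1  [load 23/26]
  5 → bin 3 (new)  [load 5/26]
  9 → bin 3  [load 14/26]
  15 → bin 4 (new)  [load 15/26]
4 bins opened.

4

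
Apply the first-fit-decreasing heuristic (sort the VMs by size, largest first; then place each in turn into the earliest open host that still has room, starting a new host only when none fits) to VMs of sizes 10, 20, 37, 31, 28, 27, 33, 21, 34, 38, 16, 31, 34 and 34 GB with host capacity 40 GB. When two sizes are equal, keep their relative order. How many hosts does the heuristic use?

12

Sorted descending: 38, 37, 34, 34, 34, 33, 31, 31, 28, 27, 21, 20, 16, 10.
  38 → host 1 (new)  [load 38/40]
  37 → host 2 (new)  [load 37/40]
  34 → host 3 (new)  [load 34/40]
  34 → host 4 (new)  [load 34/40]
  34 → host 5 (new)  [load 34/40]
  33 → host 6 (new)  [load 33/40]
  31 → host 7 (new)  [load 31/40]
  31 → host 8 (new)  [load 31/40]
  28 → host 9 (new)  [load 28/40]
  27 → host 10 (new)  [load 27/40]
  21 → host 11 (new)  [load 21/40]
  20 → host 12 (new)  [load 20/40]
  16 → host 11  [load 37/40]
  10 → host 9  [load 38/40]
12 hosts opened.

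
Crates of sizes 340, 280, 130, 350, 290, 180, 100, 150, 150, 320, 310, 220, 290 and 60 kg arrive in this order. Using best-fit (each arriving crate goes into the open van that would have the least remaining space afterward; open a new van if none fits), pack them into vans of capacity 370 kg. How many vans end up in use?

10

  340 → van 1 (new)  [load 340/370]
  280 → van 2 (new)  [load 280/370]
  130 → van 3 (new)  [load 130/370]
  350 → van 4 (new)  [load 350/370]
  290 → van 5 (new)  [load 290/370]
  180 → van 3  [load 310/370]
  100 → van 6 (new)  [load 100/370]
  150 → van 6  [load 250/370]
  150 → van 7 (new)  [load 150/370]
  320 → van 8 (new)  [load 320/370]
  310 → van 9 (new)  [load 310/370]
  220 → van 7  [load 370/370]
  290 → van 10 (new)  [load 290/370]
  60 → van 3  [load 370/370]
10 vans opened.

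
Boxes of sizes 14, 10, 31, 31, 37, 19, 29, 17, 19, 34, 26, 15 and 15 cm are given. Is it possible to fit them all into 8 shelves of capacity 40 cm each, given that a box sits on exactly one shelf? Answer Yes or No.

No

Total = 297 cm; ⌈297/40⌉ = 8.
The bound of 8 does not rule out 8, but exhaustive search shows no assignment into 8 shelves of capacity 40 cm exists — the minimum is 9.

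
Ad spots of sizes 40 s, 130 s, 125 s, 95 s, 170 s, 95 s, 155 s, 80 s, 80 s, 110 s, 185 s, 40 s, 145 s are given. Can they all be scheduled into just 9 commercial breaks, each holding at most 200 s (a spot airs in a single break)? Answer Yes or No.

Yes

A valid assignment using 9 commercial breaks:
  break 1: 185 = 185
  break 2: 170 = 170
  break 3: 155 + 40 = 195
  break 4: 145 + 40 = 185
  break 5: 130 = 130
  break 6: 125 = 125
  break 7: 110 + 80 = 190
  break 8: 95 + 95 = 190
  break 9: 80 = 80
Every load is within 200 s, so 9 commercial breaks suffice.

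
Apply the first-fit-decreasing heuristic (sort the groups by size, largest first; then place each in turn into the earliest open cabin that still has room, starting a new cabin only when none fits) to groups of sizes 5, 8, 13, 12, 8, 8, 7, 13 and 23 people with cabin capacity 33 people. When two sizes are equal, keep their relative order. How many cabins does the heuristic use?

3

Sorted descending: 23, 13, 13, 12, 8, 8, 8, 7, 5.
  23 → cabin 1 (new)  [load 23/33]
  13 → cabin 2 (new)  [load 13/33]
  13 → cabin 2  [load 26/33]
  12 → cabin 3 (new)  [load 12/33]
  8 → cabin 1  [load 31/33]
  8 → cabin 3  [load 20/33]
  8 → cabin 3  [load 28/33]
  7 → cabin 2  [load 33/33]
  5 → cabin 3  [load 33/33]
3 cabins opened.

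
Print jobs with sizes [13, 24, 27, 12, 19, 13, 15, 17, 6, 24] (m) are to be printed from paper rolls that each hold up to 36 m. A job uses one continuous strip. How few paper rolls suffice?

Total = 27 + 24 + 24 + 19 + 17 + 15 + 13 + 13 + 12 + 6 = 170 m.
Lower bound: ⌈170/36⌉ = 5 paper rolls.
A packing using 6 paper rolls:
  roll 1: 27 + 6 = 33
  roll 2: 24 + 12 = 36
  roll 3: 24 = 24
  roll 4: 19 + 17 = 36
  roll 5: 15 + 13 = 28
  roll 6: 13 = 13
No arrangement into 5 paper rolls stays within capacity, so 6 is optimal.

6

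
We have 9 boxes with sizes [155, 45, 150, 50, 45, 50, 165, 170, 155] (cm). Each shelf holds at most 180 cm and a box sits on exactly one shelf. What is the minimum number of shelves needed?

Total = 170 + 165 + 155 + 155 + 150 + 50 + 50 + 45 + 45 = 985 cm.
Lower bound: ⌈985/180⌉ = 6 shelves.
A packing using 7 shelves:
  shelf 1: 170 = 170
  shelf 2: 165 = 165
  shelf 3: 155 = 155
  shelf 4: 155 = 155
  shelf 5: 150 = 150
  shelf 6: 50 + 50 + 45 = 145
  shelf 7: 45 = 45
No arrangement into 6 shelves stays within capacity, so 7 is optimal.

7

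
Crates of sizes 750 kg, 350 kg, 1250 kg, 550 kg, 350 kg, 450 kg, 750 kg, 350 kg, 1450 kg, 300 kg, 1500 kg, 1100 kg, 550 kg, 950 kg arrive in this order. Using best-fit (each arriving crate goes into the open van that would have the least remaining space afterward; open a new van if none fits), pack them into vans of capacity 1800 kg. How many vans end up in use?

  750 → van 1 (new)  [load 750/1800]
  350 → van 1  [load 1100/1800]
  1250 → van 2 (new)  [load 1250/1800]
  550 → van 2  [load 1800/1800]
  350 → van 1  [load 1450/1800]
  450 → van 3 (new)  [load 450/1800]
  750 → van 3  [load 1200/1800]
  350 → van 1  [load 1800/1800]
  1450 → van 4 (new)  [load 1450/1800]
  300 → van 4  [load 1750/1800]
  1500 → van 5 (new)  [load 1500/1800]
  1100 → van 6 (new)  [load 1100/1800]
  550 → van 3  [load 1750/1800]
  950 → van 7 (new)  [load 950/1800]
7 vans opened.

7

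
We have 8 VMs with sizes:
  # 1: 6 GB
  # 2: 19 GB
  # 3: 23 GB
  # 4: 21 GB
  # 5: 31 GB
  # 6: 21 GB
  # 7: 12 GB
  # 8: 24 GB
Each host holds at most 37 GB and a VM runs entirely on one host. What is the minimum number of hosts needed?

Total = 31 + 24 + 23 + 21 + 21 + 19 + 12 + 6 = 157 GB.
Lower bound: ⌈157/37⌉ = 5 hosts.
Also, 6 VMs each exceed 37/2 GB, and no two of those can share a host, so at least 6 hosts are needed.
A packing using 6 hosts:
  host 1: 31 + 6 = 37
  host 2: 24 + 12 = 36
  host 3: 23 = 23
  host 4: 21 = 21
  host 5: 21 = 21
  host 6: 19 = 19
This matches the lower bound, so 6 is optimal.

6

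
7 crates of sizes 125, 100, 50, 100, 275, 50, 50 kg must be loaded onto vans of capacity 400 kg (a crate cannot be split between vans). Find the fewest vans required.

Total = 275 + 125 + 100 + 100 + 50 + 50 + 50 = 750 kg.
Lower bound: ⌈750/400⌉ = 2 vans.
A packing using 2 vans:
  van 1: 275 + 125 = 400
  van 2: 100 + 100 + 50 + 50 + 50 = 350
This matches the lower bound, so 2 is optimal.

2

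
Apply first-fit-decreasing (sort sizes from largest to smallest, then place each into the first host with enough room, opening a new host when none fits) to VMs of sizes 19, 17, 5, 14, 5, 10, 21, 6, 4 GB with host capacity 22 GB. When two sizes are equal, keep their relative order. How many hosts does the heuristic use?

5

Sorted descending: 21, 19, 17, 14, 10, 6, 5, 5, 4.
  21 → host 1 (new)  [load 21/22]
  19 → host 2 (new)  [load 19/22]
  17 → host 3 (new)  [load 17/22]
  14 → host 4 (new)  [load 14/22]
  10 → host 5 (new)  [load 10/22]
  6 → host 4  [load 20/22]
  5 → host 3  [load 22/22]
  5 → host 5  [load 15/22]
  4 → host 5  [load 19/22]
5 hosts opened.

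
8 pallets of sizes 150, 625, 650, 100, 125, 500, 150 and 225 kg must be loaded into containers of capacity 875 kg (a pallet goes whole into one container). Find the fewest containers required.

3

Total = 650 + 625 + 500 + 225 + 150 + 150 + 125 + 100 = 2525 kg.
Lower bound: ⌈2525/875⌉ = 3 containers.
A packing using 3 containers:
  container 1: 650 + 225 = 875
  container 2: 625 + 150 + 100 = 875
  container 3: 500 + 150 + 125 = 775
This matches the lower bound, so 3 is optimal.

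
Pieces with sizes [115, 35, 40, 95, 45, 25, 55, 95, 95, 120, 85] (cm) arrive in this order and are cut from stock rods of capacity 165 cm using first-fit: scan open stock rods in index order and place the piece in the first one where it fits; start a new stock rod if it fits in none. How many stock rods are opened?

  115 → stock rod 1 (new)  [load 115/165]
  35 → stock rod 1  [load 150/165]
  40 → stock rod 2 (new)  [load 40/165]
  95 → stock rod 2  [load 135/165]
  45 → stock rod 3 (new)  [load 45/165]
  25 → stock rod 2  [load 160/165]
  55 → stock rod 3  [load 100/165]
  95 → stock rod 4 (new)  [load 95/165]
  95 → stock rod 5 (new)  [load 95/165]
  120 → stock rod 6 (new)  [load 120/165]
  85 → stock rod 7 (new)  [load 85/165]
7 stock rods opened.

7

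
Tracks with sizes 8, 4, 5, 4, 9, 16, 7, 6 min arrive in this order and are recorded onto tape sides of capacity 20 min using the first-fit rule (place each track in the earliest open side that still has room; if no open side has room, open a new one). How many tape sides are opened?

4

  8 → side 1 (new)  [load 8/20]
  4 → side 1  [load 12/20]
  5 → side 1  [load 17/20]
  4 → side 2 (new)  [load 4/20]
  9 → side 2  [load 13/20]
  16 → side 3 (new)  [load 16/20]
  7 → side 2  [load 20/20]
  6 → side 4 (new)  [load 6/20]
4 tape sides opened.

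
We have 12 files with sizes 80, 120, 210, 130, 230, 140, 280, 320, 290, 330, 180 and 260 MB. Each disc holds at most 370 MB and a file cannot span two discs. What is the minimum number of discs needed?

8

Total = 330 + 320 + 290 + 280 + 260 + 230 + 210 + 180 + 140 + 130 + 120 + 80 = 2570 MB.
Lower bound: ⌈2570/370⌉ = 7 discs.
A packing using 8 discs:
  disc 1: 330 = 330
  disc 2: 320 = 320
  disc 3: 290 + 80 = 370
  disc 4: 280 = 280
  disc 5: 260 = 260
  disc 6: 230 + 140 = 370
  disc 7: 210 + 130 = 340
  disc 8: 180 + 120 = 300
No arrangement into 7 discs stays within capacity, so 8 is optimal.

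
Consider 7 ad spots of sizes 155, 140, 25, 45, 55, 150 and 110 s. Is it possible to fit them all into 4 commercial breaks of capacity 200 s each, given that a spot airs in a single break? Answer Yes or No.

A valid assignment using 4 commercial breaks:
  break 1: 155 + 45 = 200
  break 2: 150 + 25 = 175
  break 3: 140 + 55 = 195
  break 4: 110 = 110
Every load is within 200 s, so 4 commercial breaks suffice.

Yes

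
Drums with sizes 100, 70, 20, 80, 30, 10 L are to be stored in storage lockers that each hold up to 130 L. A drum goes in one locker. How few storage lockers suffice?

3

Total = 100 + 80 + 70 + 30 + 20 + 10 = 310 L.
Lower bound: ⌈310/130⌉ = 3 storage lockers.
A packing using 3 storage lockers:
  locker 1: 100 + 30 = 130
  locker 2: 80 + 20 + 10 = 110
  locker 3: 70 = 70
This matches the lower bound, so 3 is optimal.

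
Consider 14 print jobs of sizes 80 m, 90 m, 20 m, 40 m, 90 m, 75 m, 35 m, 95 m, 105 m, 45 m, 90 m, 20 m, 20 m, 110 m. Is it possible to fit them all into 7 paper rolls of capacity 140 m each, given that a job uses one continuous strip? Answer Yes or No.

Total = 915 m; ⌈915/140⌉ = 7.
8 print jobs each exceed half the capacity and cannot share a roll, forcing at least 8 paper rolls.
At least 8 paper rolls are required, but only 7 are allowed.

No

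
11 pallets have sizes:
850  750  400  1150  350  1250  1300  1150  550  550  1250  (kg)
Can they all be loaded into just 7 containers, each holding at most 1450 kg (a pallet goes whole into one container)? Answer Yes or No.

No

Total = 9550 kg; ⌈9550/1450⌉ = 7.
The bound of 7 does not rule out 7, but exhaustive search shows no assignment into 7 containers of capacity 1450 kg exists — the minimum is 8.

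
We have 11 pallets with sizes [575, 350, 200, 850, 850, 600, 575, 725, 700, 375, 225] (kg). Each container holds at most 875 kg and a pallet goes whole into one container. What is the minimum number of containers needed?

8

Total = 850 + 850 + 725 + 700 + 600 + 575 + 575 + 375 + 350 + 225 + 200 = 6025 kg.
Lower bound: ⌈6025/875⌉ = 7 containers.
A packing using 8 containers:
  container 1: 850 = 850
  container 2: 850 = 850
  container 3: 725 = 725
  container 4: 700 = 700
  container 5: 600 + 225 = 825
  container 6: 575 + 200 = 775
  container 7: 575 = 575
  container 8: 375 + 350 = 725
No arrangement into 7 containers stays within capacity, so 8 is optimal.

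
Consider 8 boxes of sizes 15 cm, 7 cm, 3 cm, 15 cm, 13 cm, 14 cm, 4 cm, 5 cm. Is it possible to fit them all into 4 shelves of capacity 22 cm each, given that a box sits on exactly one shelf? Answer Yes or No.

Yes

A valid assignment using 4 shelves:
  shelf 1: 15 + 7 = 22
  shelf 2: 15 + 5 = 20
  shelf 3: 14 + 4 + 3 = 21
  shelf 4: 13 = 13
Every load is within 22 cm, so 4 shelves suffice.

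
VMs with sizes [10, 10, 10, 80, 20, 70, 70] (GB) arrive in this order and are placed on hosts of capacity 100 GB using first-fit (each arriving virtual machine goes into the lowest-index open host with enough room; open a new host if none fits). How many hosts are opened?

4

  10 → host 1 (new)  [load 10/100]
  10 → host 1  [load 20/100]
  10 → host 1  [load 30/100]
  80 → host 2 (new)  [load 80/100]
  20 → host 1  [load 50/100]
  70 → host 3 (new)  [load 70/100]
  70 → host 4 (new)  [load 70/100]
4 hosts opened.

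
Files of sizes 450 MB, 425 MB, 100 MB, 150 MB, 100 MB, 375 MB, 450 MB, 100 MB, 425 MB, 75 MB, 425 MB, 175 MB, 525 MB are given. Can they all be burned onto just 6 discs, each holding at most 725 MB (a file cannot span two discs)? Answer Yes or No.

Total = 3775 MB; ⌈3775/725⌉ = 6.
7 files each exceed half the capacity and cannot share a disc, forcing at least 7 discs.
At least 7 discs are required, but only 6 are allowed.

No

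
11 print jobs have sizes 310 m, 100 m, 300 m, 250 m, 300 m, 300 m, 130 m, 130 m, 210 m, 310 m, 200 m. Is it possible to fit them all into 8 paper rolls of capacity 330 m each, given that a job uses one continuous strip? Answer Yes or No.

No

Total = 2540 m; ⌈2540/330⌉ = 8.
The bound of 8 does not rule out 8, but exhaustive search shows no assignment into 8 paper rolls of capacity 330 m exists — the minimum is 9.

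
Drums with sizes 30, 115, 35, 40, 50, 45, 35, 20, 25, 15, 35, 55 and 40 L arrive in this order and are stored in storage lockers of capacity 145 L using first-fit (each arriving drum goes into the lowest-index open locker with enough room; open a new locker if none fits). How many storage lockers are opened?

  30 → locker 1 (new)  [load 30/145]
  115 → locker 1  [load 145/145]
  35 → locker 2 (new)  [load 35/145]
  40 → locker 2  [load 75/145]
  50 → locker 2  [load 125/145]
  45 → locker 3 (new)  [load 45/145]
  35 → locker 3  [load 80/145]
  20 → locker 2  [load 145/145]
  25 → locker 3  [load 105/145]
  15 → locker 3  [load 120/145]
  35 → locker 4 (new)  [load 35/145]
  55 → locker 4  [load 90/145]
  40 → locker 4  [load 130/145]
4 storage lockers opened.

4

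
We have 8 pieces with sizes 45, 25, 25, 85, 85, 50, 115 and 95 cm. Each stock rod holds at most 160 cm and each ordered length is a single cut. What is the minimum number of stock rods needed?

Total = 115 + 95 + 85 + 85 + 50 + 45 + 25 + 25 = 525 cm.
Lower bound: ⌈525/160⌉ = 4 stock rods.
A packing using 4 stock rods:
  stock rod 1: 115 + 45 = 160
  stock rod 2: 95 + 50 = 145
  stock rod 3: 85 + 25 + 25 = 135
  stock rod 4: 85 = 85
This matches the lower bound, so 4 is optimal.

4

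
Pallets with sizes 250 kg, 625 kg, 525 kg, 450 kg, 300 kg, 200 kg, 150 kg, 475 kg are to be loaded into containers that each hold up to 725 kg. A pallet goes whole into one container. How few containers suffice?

Total = 625 + 525 + 475 + 450 + 300 + 250 + 200 + 150 = 2975 kg.
Lower bound: ⌈2975/725⌉ = 5 containers.
A packing using 5 containers:
  container 1: 625 = 625
  container 2: 525 + 200 = 725
  container 3: 475 + 250 = 725
  container 4: 450 + 150 = 600
  container 5: 300 = 300
This matches the lower bound, so 5 is optimal.

5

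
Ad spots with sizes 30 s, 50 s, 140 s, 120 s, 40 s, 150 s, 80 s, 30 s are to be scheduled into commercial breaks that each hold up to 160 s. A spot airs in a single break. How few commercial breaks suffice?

Total = 150 + 140 + 120 + 80 + 50 + 40 + 30 + 30 = 640 s.
Lower bound: ⌈640/160⌉ = 4 commercial breaks.
A packing using 5 commercial breaks:
  break 1: 150 = 150
  break 2: 140 = 140
  break 3: 120 + 40 = 160
  break 4: 80 + 50 + 30 = 160
  break 5: 30 = 30
No arrangement into 4 commercial breaks stays within capacity, so 5 is optimal.

5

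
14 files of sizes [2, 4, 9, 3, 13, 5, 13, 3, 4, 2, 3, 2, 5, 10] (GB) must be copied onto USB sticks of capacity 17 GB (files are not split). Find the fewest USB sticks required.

Total = 13 + 13 + 10 + 9 + 5 + 5 + 4 + 4 + 3 + 3 + 3 + 2 + 2 + 2 = 78 GB.
Lower bound: ⌈78/17⌉ = 5 USB sticks.
A packing using 5 USB sticks:
  USB stick 1: 13 + 4 = 17
  USB stick 2: 13 + 4 = 17
  USB stick 3: 10 + 5 + 2 = 17
  USB stick 4: 9 + 5 + 3 = 17
  USB stick 5: 3 + 3 + 2 + 2 = 10
This matches the lower bound, so 5 is optimal.

5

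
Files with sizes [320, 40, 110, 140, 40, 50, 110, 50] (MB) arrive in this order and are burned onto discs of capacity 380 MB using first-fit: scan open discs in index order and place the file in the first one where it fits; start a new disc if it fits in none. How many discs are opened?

  320 → disc 1 (new)  [load 320/380]
  40 → disc 1  [load 360/380]
  110 → disc 2 (new)  [load 110/380]
  140 → disc 2  [load 250/380]
  40 → disc 2  [load 290/380]
  50 → disc 2  [load 340/380]
  110 → disc 3 (new)  [load 110/380]
  50 → disc 3  [load 160/380]
3 discs opened.

3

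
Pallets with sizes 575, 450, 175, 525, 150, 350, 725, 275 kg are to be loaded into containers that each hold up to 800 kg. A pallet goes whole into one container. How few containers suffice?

Total = 725 + 575 + 525 + 450 + 350 + 275 + 175 + 150 = 3225 kg.
Lower bound: ⌈3225/800⌉ = 5 containers.
A packing using 5 containers:
  container 1: 725 = 725
  container 2: 575 + 175 = 750
  container 3: 525 + 275 = 800
  container 4: 450 + 350 = 800
  container 5: 150 = 150
This matches the lower bound, so 5 is optimal.

5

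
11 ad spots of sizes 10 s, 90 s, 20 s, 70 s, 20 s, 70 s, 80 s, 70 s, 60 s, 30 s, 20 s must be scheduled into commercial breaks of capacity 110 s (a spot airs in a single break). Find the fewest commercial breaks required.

Total = 90 + 80 + 70 + 70 + 70 + 60 + 30 + 20 + 20 + 20 + 10 = 540 s.
Lower bound: ⌈540/110⌉ = 5 commercial breaks.
Also, 6 ad spots each exceed 55 s, and no two of those can share a break, so at least 6 commercial breaks are needed.
A packing using 6 commercial breaks:
  break 1: 90 + 20 = 110
  break 2: 80 + 30 = 110
  break 3: 70 + 20 + 20 = 110
  break 4: 70 + 10 = 80
  break 5: 70 = 70
  break 6: 60 = 60
This matches the lower bound, so 6 is optimal.

6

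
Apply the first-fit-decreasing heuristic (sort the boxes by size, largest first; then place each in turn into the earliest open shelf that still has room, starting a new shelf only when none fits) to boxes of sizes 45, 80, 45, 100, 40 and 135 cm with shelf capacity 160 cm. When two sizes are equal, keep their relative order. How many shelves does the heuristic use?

4

Sorted descending: 135, 100, 80, 45, 45, 40.
  135 → shelf 1 (new)  [load 135/160]
  100 → shelf 2 (new)  [load 100/160]
  80 → shelf 3 (new)  [load 80/160]
  45 → shelf 2  [load 145/160]
  45 → shelf 3  [load 125/160]
  40 → shelf 4 (new)  [load 40/160]
4 shelves opened.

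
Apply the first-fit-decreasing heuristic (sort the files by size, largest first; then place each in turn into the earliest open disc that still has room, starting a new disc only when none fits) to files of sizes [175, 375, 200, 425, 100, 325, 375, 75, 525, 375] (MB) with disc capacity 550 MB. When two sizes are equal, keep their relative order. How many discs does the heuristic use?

Sorted descending: 525, 425, 375, 375, 375, 325, 200, 175, 100, 75.
  525 → disc 1 (new)  [load 525/550]
  425 → disc 2 (new)  [load 425/550]
  375 → disc 3 (new)  [load 375/550]
  375 → disc 4 (new)  [load 375/550]
  375 → disc 5 (new)  [load 375/550]
  325 → disc 6 (new)  [load 325/550]
  200 → disc 6  [load 525/550]
  175 → disc 3  [load 550/550]
  100 → disc 2  [load 525/550]
  75 → disc 4  [load 450/550]
6 discs opened.

6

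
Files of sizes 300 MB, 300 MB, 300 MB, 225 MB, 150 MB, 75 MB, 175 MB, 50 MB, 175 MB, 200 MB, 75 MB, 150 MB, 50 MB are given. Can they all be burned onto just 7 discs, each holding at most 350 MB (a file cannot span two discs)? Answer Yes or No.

A valid assignment using 7 discs:
  disc 1: 300 + 50 = 350
  disc 2: 300 + 50 = 350
  disc 3: 300 = 300
  disc 4: 225 + 75 = 300
  disc 5: 200 + 150 = 350
  disc 6: 175 + 175 = 350
  disc 7: 150 + 75 = 225
Every load is within 350 MB, so 7 discs suffice.

Yes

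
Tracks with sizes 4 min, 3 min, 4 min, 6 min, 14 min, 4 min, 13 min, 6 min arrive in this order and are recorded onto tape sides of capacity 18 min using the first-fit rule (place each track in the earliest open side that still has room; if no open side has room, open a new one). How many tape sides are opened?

  4 → side 1 (new)  [load 4/18]
  3 → side 1  [load 7/18]
  4 → side 1  [load 11/18]
  6 → side 1  [load 17/18]
  14 → side 2 (new)  [load 14/18]
  4 → side 2  [load 18/18]
  13 → side 3 (new)  [load 13/18]
  6 → side 4 (new)  [load 6/18]
4 tape sides opened.

4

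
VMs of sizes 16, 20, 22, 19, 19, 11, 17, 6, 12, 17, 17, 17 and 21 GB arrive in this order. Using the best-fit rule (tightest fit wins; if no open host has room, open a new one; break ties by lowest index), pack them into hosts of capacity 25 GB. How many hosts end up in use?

11

  16 → host 1 (new)  [load 16/25]
  20 → host 2 (new)  [load 20/25]
  22 → host 3 (new)  [load 22/25]
  19 → host 4 (new)  [load 19/25]
  19 → host 5 (new)  [load 19/25]
  11 → host 6 (new)  [load 11/25]
  17 → host 7 (new)  [load 17/25]
  6 → host 4  [load 25/25]
  12 → host 6  [load 23/25]
  17 → host 8 (new)  [load 17/25]
  17 → host 9 (new)  [load 17/25]
  17 → host 10 (new)  [load 17/25]
  21 → host 11 (new)  [load 21/25]
11 hosts opened.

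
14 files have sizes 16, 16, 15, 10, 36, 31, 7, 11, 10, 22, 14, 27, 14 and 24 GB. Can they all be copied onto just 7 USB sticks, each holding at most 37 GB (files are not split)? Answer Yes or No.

Total = 253 GB; ⌈253/37⌉ = 7.
The bound of 7 does not rule out 7, but exhaustive search shows no assignment into 7 USB sticks of capacity 37 GB exists — the minimum is 8.

No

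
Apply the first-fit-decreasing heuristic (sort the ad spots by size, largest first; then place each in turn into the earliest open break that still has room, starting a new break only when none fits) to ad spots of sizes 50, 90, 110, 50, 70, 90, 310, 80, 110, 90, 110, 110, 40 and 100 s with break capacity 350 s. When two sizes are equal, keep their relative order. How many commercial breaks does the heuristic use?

5

Sorted descending: 310, 110, 110, 110, 110, 100, 90, 90, 90, 80, 70, 50, 50, 40.
  310 → break 1 (new)  [load 310/350]
  110 → break 2 (new)  [load 110/350]
  110 → break 2  [load 220/350]
  110 → break 2  [load 330/350]
  110 → break 3 (new)  [load 110/350]
  100 → break 3  [load 210/350]
  90 → break 3  [load 300/350]
  90 → break 4 (new)  [load 90/350]
  90 → break 4  [load 180/350]
  80 → break 4  [load 260/350]
  70 → break 4  [load 330/350]
  50 → break 3  [load 350/350]
  50 → break 5 (new)  [load 50/350]
  40 → break 1  [load 350/350]
5 commercial breaks opened.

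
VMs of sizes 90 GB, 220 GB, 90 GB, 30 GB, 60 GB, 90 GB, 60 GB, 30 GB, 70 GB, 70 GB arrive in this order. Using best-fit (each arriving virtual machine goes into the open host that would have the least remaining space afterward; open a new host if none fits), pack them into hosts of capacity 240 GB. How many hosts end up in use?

4

  90 → host 1 (new)  [load 90/240]
  220 → host 2 (new)  [load 220/240]
  90 → host 1  [load 180/240]
  30 → host 1  [load 210/240]
  60 → host 3 (new)  [load 60/240]
  90 → host 3  [load 150/240]
  60 → host 3  [load 210/240]
  30 → host 1  [load 240/240]
  70 → host 4 (new)  [load 70/240]
  70 → host 4  [load 140/240]
4 hosts opened.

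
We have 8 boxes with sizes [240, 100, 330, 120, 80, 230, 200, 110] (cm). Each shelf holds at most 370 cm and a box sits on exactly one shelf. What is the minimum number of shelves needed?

5

Total = 330 + 240 + 230 + 200 + 120 + 110 + 100 + 80 = 1410 cm.
Lower bound: ⌈1410/370⌉ = 4 shelves.
A packing using 5 shelves:
  shelf 1: 330 = 330
  shelf 2: 240 + 120 = 360
  shelf 3: 230 + 110 = 340
  shelf 4: 200 + 100 = 300
  shelf 5: 80 = 80
No arrangement into 4 shelves stays within capacity, so 5 is optimal.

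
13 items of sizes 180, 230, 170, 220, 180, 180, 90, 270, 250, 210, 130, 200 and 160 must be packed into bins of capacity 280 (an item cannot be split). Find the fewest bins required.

Total = 270 + 250 + 230 + 220 + 210 + 200 + 180 + 180 + 180 + 170 + 160 + 130 + 90 = 2470.
Lower bound: ⌈2470/280⌉ = 9 bins.
Also, 11 items each exceed 140, and no two of those can share a bin, so at least 11 bins are needed.
A packing using 12 bins:
  bin 1: 270 = 270
  bin 2: 250 = 250
  bin 3: 230 = 230
  bin 4: 220 = 220
  bin 5: 210 = 210
  bin 6: 200 = 200
  bin 7: 180 + 90 = 270
  bin 8: 180 = 180
  bin 9: 180 = 180
  bin 10: 170 = 170
  bin 11: 160 = 160
  bin 12: 130 = 130
No arrangement into 11 bins stays within capacity, so 12 is optimal.

12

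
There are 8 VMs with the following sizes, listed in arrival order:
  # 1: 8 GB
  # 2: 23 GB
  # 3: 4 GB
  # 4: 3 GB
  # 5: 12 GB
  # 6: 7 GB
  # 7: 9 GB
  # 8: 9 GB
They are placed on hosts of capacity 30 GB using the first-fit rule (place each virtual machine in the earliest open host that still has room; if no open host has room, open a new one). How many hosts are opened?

3

  8 → host 1 (new)  [load 8/30]
  23 → host 2 (new)  [load 23/30]
  4 → host 1  [load 12/30]
  3 → host 1  [load 15/30]
  12 → host 1  [load 27/30]
  7 → host 2  [load 30/30]
  9 → host 3 (new)  [load 9/30]
  9 → host 3  [load 18/30]
3 hosts opened.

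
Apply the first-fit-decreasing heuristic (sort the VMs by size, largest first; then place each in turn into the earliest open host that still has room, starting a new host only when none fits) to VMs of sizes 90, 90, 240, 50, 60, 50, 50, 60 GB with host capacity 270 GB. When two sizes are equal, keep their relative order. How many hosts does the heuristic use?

Sorted descending: 240, 90, 90, 60, 60, 50, 50, 50.
  240 → host 1 (new)  [load 240/270]
  90 → host 2 (new)  [load 90/270]
  90 → host 2  [load 180/270]
  60 → host 2  [load 240/270]
  60 → host 3 (new)  [load 60/270]
  50 → host 3  [load 110/270]
  50 → host 3  [load 160/270]
  50 → host 3  [load 210/270]
3 hosts opened.

3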